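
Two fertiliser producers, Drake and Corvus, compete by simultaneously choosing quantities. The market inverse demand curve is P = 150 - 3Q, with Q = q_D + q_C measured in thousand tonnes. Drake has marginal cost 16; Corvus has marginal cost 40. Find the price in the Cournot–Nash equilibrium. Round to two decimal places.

Drake's profit: π_D = (150 - 3Q)q_D - (16q_D). Setting ∂π_D/∂q_D = 0: 134 - 6q_D - 3(q_C) = 0.
Corvus's profit: π_C = (150 - 3Q)q_C - (40q_C). Setting ∂π_C/∂q_C = 0: 110 - 6q_C - 3(q_D) = 0.
So q_D = (134 - 3q_C)/6 and q_C = (110 - 3q_D)/6.
Substituting one into the other gives q_D = 158/9 and q_C = 86/9.
Total output Q = 244/9, so price P = 150 - 3·(244/9) = 206/3.

68.67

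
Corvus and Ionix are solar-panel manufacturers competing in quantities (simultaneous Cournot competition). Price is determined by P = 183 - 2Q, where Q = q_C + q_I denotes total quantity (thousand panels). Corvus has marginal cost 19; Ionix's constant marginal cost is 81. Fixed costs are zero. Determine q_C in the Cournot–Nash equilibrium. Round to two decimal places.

Corvus's profit: π_C = (183 - 2Q)q_C - (19q_C). Setting ∂π_C/∂q_C = 0: 164 - 4q_C - 2(q_I) = 0.
Ionix's first-order condition: 102 - 4q_I - 2(q_C) = 0.
Best responses: q_C = (164 - 2q_I)/4, q_I = (102 - 2q_C)/4.
Substituting one into the other gives q_C = 113/3 and q_I = 20/3.

37.67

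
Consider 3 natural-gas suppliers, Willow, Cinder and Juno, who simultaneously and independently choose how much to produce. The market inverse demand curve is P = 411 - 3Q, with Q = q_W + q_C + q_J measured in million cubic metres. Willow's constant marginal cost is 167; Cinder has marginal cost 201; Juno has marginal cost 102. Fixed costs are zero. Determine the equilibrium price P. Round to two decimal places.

Willow's profit: π_W = (411 - 3Q)q_W - (167q_W). Setting ∂π_W/∂q_W = 0: 244 - 6q_W - 3(q_C + q_J) = 0.
Cinder's profit: π_C = (411 - 3Q)q_C - (201q_C). Setting ∂π_C/∂q_C = 0: 210 - 6q_C - 3(q_W + q_J) = 0.
Juno's first-order condition: 309 - 6q_J - 3(q_W + q_C) = 0.
Adding the 3 conditions: 763 − 6Q − 6Q = 0, i.e. Q = 763/12.
Back-substituting: q_W = (244 − 763/4)/3 = 71/4, q_C = (210 − 763/4)/3 = 77/12, q_J = (309 − 763/4)/3 = 473/12.
Total output Q = 763/12, so price P = 411 - 3·(763/12) = 881/4.

220.25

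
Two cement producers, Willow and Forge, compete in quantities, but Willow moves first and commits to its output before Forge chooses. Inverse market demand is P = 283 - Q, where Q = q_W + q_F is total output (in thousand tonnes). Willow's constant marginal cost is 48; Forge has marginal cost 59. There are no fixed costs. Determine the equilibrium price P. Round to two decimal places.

109.50

The follower Forge best-responds to any q_W: π_F = (283 - Q)q_F - 59q_F.
∂π_F/∂q_F = 224 - q_W - 2q_F = 0 gives the reaction function q_F = (224 - q_W)/2.
Willow substitutes q_F(q_W) into its own profit: π_W = q_W(283 - q_W - (224 - q_W)/2) - 48q_W = (171 - (1/2)q_W)q_W - 48q_W.
Maximising: ∂π_W/∂q_W = 123 - q_W = 0, giving q_W = 123.
Then q_F = (224 - 123)/2 = 101/2.
Total output Q = 347/2, so price P = 283 - 347/2 = 219/2.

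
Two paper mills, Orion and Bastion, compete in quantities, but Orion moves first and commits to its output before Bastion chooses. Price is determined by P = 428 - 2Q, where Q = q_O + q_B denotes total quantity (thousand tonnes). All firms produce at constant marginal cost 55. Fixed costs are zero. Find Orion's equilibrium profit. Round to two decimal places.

8695.56

Solve by backward induction. Given q_O, the follower Bastion maximises π_B = (428 - 2q_O - 2q_B)q_B - 55q_B.
Setting the follower's marginal profit to zero, 373 - 2q_O - 4q_B = 0, i.e. q_B = (373 - 2q_O)/4.
Orion substitutes q_B(q_O) into its own profit: π_O = q_O(428 - 2q_O - (373 - 2q_O)/2) - 55q_O = (483/2 - q_O)q_O - 55q_O.
The leader's first-order condition 373/2 - 2q_O = 0 yields q_O = 373/4.
Then q_B = (373 - 2·(373/4))/4 = 373/8.
Price P = 428 - 2·(1119/8) = 593/4.
Orion's profit: (593/4 - 55)·(373/4) = 8695.5625.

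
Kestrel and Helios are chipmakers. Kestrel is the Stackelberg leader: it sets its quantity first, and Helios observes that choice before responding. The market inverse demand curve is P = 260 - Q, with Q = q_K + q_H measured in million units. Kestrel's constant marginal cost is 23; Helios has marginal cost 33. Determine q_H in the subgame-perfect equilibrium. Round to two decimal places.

Solve by backward induction. Given q_K, the follower Helios maximises π_H = (260 - q_K - q_H)q_H - 33q_H.
Follower FOC: 227 - q_K - 2q_H = 0, so q_H(q_K) = (227 - q_K)/2.
Kestrel substitutes q_H(q_K) into its own profit: π_K = q_K(260 - q_K - (227 - q_K)/2) - 23q_K = (293/2 - (1/2)q_K)q_K - 23q_K.
Maximising: ∂π_K/∂q_K = 247/2 - q_K = 0, giving q_K = 247/2.
Then q_H = (227 - 247/2)/2 = 207/4.

51.75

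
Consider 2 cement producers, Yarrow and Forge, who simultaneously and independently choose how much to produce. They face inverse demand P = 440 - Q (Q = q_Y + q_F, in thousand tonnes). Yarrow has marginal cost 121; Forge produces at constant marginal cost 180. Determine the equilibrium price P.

Yarrow's profit: π_Y = (440 - Q)q_Y - (121q_Y). Setting ∂π_Y/∂q_Y = 0: 319 - 2q_Y - (q_F) = 0.
Forge's profit: π_F = (440 - Q)q_F - (180q_F). Setting ∂π_F/∂q_F = 0: 260 - 2q_F - (q_Y) = 0.
So q_Y = (319 - q_F)/2 and q_F = (260 - q_Y)/2.
Substituting one into the other gives q_Y = 126 and q_F = 67.
Total output Q = 193, so price P = 440 - 193 = 247.

247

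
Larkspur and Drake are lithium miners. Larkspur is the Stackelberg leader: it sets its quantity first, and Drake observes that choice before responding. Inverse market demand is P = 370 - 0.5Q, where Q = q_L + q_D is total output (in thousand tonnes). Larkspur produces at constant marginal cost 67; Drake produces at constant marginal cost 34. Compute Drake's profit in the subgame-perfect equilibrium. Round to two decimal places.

20200.50

The follower Drake best-responds to any q_L: π_D = (370 - 0.5Q)q_D - 34q_D.
Follower FOC: 336 - (1/2)q_L - q_D = 0, so q_D(q_L) = (336 - (1/2)q_L).
The leader anticipates this reaction. Substituting into P = 370 - 0.5Q gives P = 202 - (1/4)q_L, so π_L = (202 - (1/4)q_L)q_L - 67q_L.
Maximising: ∂π_L/∂q_L = 135 - (1/2)q_L = 0, giving q_L = 270.
Then q_D = (336 - (1/2)·270) = 201.
Price P = 370 - (1/2)·471 = 269/2.
Drake's profit: (269/2 - 34)·201 = 20200.5000.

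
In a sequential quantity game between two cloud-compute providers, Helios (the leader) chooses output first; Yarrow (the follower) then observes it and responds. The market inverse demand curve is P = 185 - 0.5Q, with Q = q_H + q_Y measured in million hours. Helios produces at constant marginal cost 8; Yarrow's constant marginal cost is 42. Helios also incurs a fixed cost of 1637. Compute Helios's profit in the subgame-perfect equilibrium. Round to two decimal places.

9493.25

Solve by backward induction. Given q_H, the follower Yarrow maximises π_Y = (185 - (1/2)q_H - (1/2)q_Y)q_Y - 42q_Y.
Setting the follower's marginal profit to zero, 143 - (1/2)q_H - q_Y = 0, i.e. q_Y = (143 - (1/2)q_H).
Helios substitutes q_Y(q_H) into its own profit: π_H = q_H(185 - (1/2)q_H - (143 - (1/2)q_H)/2) - 8q_H = (227/2 - (1/4)q_H)q_H - 8q_H.
Leader FOC: 211/2 - (1/2)q_H = 0, so q_H = 211.
Then q_Y = (143 - (1/2)·211) = 75/2.
Price P = 185 - (1/2)·(497/2) = 243/4.
Helios's profit: (243/4 - 8)·211 - 1637 = 9493.2500.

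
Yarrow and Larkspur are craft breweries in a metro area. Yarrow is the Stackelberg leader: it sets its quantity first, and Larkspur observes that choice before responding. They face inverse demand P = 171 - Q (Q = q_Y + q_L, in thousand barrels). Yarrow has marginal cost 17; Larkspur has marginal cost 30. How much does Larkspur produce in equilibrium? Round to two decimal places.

28.75

The follower Larkspur best-responds to any q_Y: π_L = (171 - Q)q_L - 30q_L.
∂π_L/∂q_L = 141 - q_Y - 2q_L = 0 gives the reaction function q_L = (141 - q_Y)/2.
The leader anticipates this reaction. Substituting into P = 171 - Q gives P = 201/2 - (1/2)q_Y, so π_Y = (201/2 - (1/2)q_Y)q_Y - 17q_Y.
Leader FOC: 167/2 - q_Y = 0, so q_Y = 167/2.
Then q_L = (141 - 167/2)/2 = 115/4.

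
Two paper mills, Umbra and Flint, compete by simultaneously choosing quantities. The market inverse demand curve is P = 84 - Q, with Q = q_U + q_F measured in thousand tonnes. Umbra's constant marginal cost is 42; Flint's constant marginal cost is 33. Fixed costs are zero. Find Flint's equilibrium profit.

400

Umbra's profit: π_U = (84 - Q)q_U - (42q_U). Setting ∂π_U/∂q_U = 0: 42 - 2q_U - (q_F) = 0.
Flint's profit: π_F = (84 - Q)q_F - (33q_F). Setting ∂π_F/∂q_F = 0: 51 - 2q_F - (q_U) = 0.
So q_U = (42 - q_F)/2 and q_F = (51 - q_U)/2.
Substituting one into the other gives q_U = 11 and q_F = 20.
Price P = 84 - 31 = 53.
Flint's profit: (53 - 33)·20 = 400.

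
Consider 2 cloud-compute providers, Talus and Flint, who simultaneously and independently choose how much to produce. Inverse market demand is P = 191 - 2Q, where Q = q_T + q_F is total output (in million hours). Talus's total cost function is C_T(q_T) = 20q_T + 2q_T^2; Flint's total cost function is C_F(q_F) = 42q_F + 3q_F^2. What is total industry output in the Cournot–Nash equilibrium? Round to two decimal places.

29.76

Talus's profit: π_T = (191 - 2Q)q_T - (20q_T + 2q_T²). Setting ∂π_T/∂q_T = 0: 171 - 8q_T - 2(q_F) = 0.
Flint's profit: π_F = (191 - 2Q)q_F - (42q_F + 3q_F²). Setting ∂π_F/∂q_F = 0: 149 - 10q_F - 2(q_T) = 0.
Rearranging gives the reaction functions q_T = (171 - 2q_F)/8 and q_F = (149 - 2q_T)/10.
Solving the pair: q_T = 353/19, q_F = 425/38.
Total output Q = 353/19 + 425/38 = 1131/38.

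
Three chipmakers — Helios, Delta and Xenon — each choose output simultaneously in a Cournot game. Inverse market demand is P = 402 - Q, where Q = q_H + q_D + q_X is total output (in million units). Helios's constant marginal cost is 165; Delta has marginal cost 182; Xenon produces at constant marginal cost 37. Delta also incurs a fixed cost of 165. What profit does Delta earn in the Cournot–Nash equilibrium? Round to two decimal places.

Helios's profit: π_H = (402 - Q)q_H - (165q_H). Setting ∂π_H/∂q_H = 0: 237 - 2q_H - (q_D + q_X) = 0.
Delta's profit: π_D = (402 - Q)q_D - (182q_D). Setting ∂π_D/∂q_D = 0: 220 - 2q_D - (q_H + q_X) = 0.
Xenon's profit: π_X = (402 - Q)q_X - (37q_X). Setting ∂π_X/∂q_X = 0: 365 - 2q_X - (q_H + q_D) = 0.
Adding the 3 first-order conditions: 822 − 4Q = 0, so Q = 411/2.
Back-substituting: q_H = (237 − 411/2) = 63/2, q_D = (220 − 411/2) = 29/2, q_X = (365 − 411/2) = 319/2.
Price P = 402 - 411/2 = 393/2.
Delta's profit: (393/2 - 182)·(29/2) - 165 = 181/4.

45.25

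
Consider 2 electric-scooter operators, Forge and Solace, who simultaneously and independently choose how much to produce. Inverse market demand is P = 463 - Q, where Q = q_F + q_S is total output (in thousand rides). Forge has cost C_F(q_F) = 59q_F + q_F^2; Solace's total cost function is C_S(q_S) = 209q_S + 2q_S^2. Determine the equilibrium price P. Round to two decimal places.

Forge's profit: π_F = (463 - Q)q_F - (59q_F + q_F²). Setting ∂π_F/∂q_F = 0: 404 - 4q_F - (q_S) = 0.
Solace's first-order condition: 254 - 6q_S - (q_F) = 0.
So q_F = (404 - q_S)/4 and q_S = (254 - q_F)/6.
Solving the pair: q_F = 94.3478, q_S = 612/23.
Total output Q = 120.9565, so price P = 463 - 120.9565 = 342.0435.

342.04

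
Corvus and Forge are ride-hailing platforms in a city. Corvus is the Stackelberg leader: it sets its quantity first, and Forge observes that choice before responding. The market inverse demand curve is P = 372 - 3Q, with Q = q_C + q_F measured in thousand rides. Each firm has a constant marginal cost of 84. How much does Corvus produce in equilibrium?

The follower Forge best-responds to any q_C: π_F = (372 - 3Q)q_F - 84q_F.
Follower FOC: 288 - 3q_C - 6q_F = 0, so q_F(q_C) = (288 - 3q_C)/6.
The leader anticipates this reaction. Substituting into P = 372 - 3Q gives P = 228 - (3/2)q_C, so π_C = (228 - (3/2)q_C)q_C - 84q_C.
Maximising: ∂π_C/∂q_C = 144 - 3q_C = 0, giving q_C = 48.
Then q_F = (288 - 3·48)/6 = 24.

48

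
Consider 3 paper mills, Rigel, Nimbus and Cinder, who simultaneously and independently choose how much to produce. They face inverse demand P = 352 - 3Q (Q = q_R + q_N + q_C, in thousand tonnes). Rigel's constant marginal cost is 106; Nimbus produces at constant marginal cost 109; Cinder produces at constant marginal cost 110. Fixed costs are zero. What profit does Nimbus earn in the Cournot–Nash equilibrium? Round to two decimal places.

1210.02

Rigel's profit: π_R = (352 - 3Q)q_R - (106q_R). Setting ∂π_R/∂q_R = 0: 246 - 6q_R - 3(q_N + q_C) = 0.
Nimbus's profit: π_N = (352 - 3Q)q_N - (109q_N). Setting ∂π_N/∂q_N = 0: 243 - 6q_N - 3(q_R + q_C) = 0.
Cinder's first-order condition: 242 - 6q_C - 3(q_R + q_N) = 0.
Adding the 3 first-order conditions: 731 − 12Q = 0, so Q = 731/12.
Back-substituting: q_R = (246 − 731/4)/3 = 253/12, q_N = (243 − 731/4)/3 = 241/12, q_C = (242 − 731/4)/3 = 79/4.
Price P = 352 - 3·(731/12) = 677/4.
Nimbus's profit: (677/4 - 109)·(241/12) = 1210.0208.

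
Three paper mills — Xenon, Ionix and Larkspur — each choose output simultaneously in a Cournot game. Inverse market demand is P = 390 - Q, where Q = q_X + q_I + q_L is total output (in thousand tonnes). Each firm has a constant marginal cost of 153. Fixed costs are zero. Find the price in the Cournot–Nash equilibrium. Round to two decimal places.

A representative firm's profit is π_i = q_i(390 - Q) - 153q_i.
First-order condition (treating rivals' output as given): 237 - 2q_i - Σ_{j≠i} q_j = 0.
With identical firms every q_j equals q_i, so Σ_{j≠i} q_j = 2q_i and 237 = 4q_i, giving q_i = 237/4.
Total output Q = 711/4, so price P = 390 - 711/4 = 849/4.

212.25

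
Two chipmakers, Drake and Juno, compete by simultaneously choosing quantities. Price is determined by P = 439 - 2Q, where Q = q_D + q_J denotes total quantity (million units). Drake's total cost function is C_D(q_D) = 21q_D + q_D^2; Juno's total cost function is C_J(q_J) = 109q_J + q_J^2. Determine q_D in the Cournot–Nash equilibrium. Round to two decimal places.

57.75

Drake's profit: π_D = (439 - 2Q)q_D - (21q_D + q_D²). Setting ∂π_D/∂q_D = 0: 418 - 6q_D - 2(q_J) = 0.
Juno's profit: π_J = (439 - 2Q)q_J - (109q_J + q_J²). Setting ∂π_J/∂q_J = 0: 330 - 6q_J - 2(q_D) = 0.
Best responses: q_D = (418 - 2q_J)/6, q_J = (330 - 2q_D)/6.
Substituting one into the other gives q_D = 231/4 and q_J = 143/4.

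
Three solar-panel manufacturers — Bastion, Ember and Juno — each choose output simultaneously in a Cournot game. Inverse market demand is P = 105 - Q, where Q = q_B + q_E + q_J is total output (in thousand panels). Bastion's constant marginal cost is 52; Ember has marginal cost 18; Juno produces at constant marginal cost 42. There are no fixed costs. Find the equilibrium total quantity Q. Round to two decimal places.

50.75

Bastion's profit: π_B = (105 - Q)q_B - (52q_B). Setting ∂π_B/∂q_B = 0: 53 - 2q_B - (q_E + q_J) = 0.
Ember's first-order condition: 87 - 2q_E - (q_B + q_J) = 0.
Juno's profit: π_J = (105 - Q)q_J - (42q_J). Setting ∂π_J/∂q_J = 0: 63 - 2q_J - (q_B + q_E) = 0.
Adding the 3 conditions: 203 − 2Q − 2Q = 0, i.e. Q = 203/4.
Back-substituting: q_B = (53 − 203/4) = 9/4, q_E = (87 − 203/4) = 145/4, q_J = (63 − 203/4) = 49/4.
Total output Q = 9/4 + 145/4 + 49/4 = 203/4.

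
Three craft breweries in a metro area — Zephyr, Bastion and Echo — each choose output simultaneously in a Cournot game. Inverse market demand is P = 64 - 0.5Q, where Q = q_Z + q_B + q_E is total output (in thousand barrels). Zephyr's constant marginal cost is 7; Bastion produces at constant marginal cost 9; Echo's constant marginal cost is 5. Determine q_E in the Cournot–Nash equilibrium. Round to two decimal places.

Zephyr's profit: π_Z = (64 - 0.5Q)q_Z - (7q_Z). Setting ∂π_Z/∂q_Z = 0: 57 - q_Z - (1/2)(q_B + q_E) = 0.
Bastion's first-order condition: 55 - q_B - (1/2)(q_Z + q_E) = 0.
Echo's profit: π_E = (64 - 0.5Q)q_E - (5q_E). Setting ∂π_E/∂q_E = 0: 59 - q_E - (1/2)(q_Z + q_B) = 0.
Summing all 3 equations gives 171 − 2Q = 0, hence Q = 171/2.
Back-substituting: q_Z = (57 − 171/4)/(1/2) = 57/2, q_B = (55 − 171/4)/(1/2) = 49/2, q_E = (59 − 171/4)/(1/2) = 65/2.

32.50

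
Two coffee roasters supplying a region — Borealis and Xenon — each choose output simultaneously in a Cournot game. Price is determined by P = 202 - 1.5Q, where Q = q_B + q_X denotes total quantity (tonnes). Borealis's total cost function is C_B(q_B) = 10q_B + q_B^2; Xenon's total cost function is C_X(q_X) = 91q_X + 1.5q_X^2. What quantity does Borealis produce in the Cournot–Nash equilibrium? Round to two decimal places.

Borealis's profit: π_B = (202 - 1.5Q)q_B - (10q_B + q_B²). Setting ∂π_B/∂q_B = 0: 192 - 5q_B - (3/2)(q_X) = 0.
Xenon's profit: π_X = (202 - 1.5Q)q_X - (91q_X + (3/2)q_X²). Setting ∂π_X/∂q_X = 0: 111 - 6q_X - (3/2)(q_B) = 0.
Rearranging gives the reaction functions q_B = (192 - (3/2)q_X)/5 and q_X = (111 - (3/2)q_B)/6.
Solving the pair: q_B = 1314/37, q_X = 356/37.

35.51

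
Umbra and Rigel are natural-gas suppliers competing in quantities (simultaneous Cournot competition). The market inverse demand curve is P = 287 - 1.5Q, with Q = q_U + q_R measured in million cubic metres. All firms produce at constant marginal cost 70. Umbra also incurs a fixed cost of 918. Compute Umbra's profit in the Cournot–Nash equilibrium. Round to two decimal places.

2570.07

A representative firm's profit is π_i = q_i(287 - 1.5Q) - 70q_i.
First-order condition (treating rivals' output as given): 217 - 3q_i - (3/2)q_j = 0.
With identical firms every q_j equals q_i, so q_j = q_i and 217 = (9/2)q_i, giving q_i = 434/9.
Price P = 287 - (3/2)·(868/9) = 427/3.
Umbra's profit: (427/3 - 70)·(434/9) - 918 = 2570.0741.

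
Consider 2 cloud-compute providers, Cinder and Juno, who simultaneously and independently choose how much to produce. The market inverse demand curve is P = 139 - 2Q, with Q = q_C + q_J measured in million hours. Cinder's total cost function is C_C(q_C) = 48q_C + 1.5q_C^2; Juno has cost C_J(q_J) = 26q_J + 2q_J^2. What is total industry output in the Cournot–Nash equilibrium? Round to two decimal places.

21.37

Cinder's profit: π_C = (139 - 2Q)q_C - (48q_C + (3/2)q_C²). Setting ∂π_C/∂q_C = 0: 91 - 7q_C - 2(q_J) = 0.
Juno's profit: π_J = (139 - 2Q)q_J - (26q_J + 2q_J²). Setting ∂π_J/∂q_J = 0: 113 - 8q_J - 2(q_C) = 0.
Best responses: q_C = (91 - 2q_J)/7, q_J = (113 - 2q_C)/8.
Substituting one into the other gives q_C = 251/26 and q_J = 609/52.
Total output Q = 251/26 + 609/52 = 1111/52.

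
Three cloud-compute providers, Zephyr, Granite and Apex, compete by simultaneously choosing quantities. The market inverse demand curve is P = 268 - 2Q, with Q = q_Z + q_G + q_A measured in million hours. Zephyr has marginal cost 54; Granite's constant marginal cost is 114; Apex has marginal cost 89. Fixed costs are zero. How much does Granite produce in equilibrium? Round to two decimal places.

8.63

Zephyr's profit: π_Z = (268 - 2Q)q_Z - (54q_Z). Setting ∂π_Z/∂q_Z = 0: 214 - 4q_Z - 2(q_G + q_A) = 0.
Granite's first-order condition: 154 - 4q_G - 2(q_Z + q_A) = 0.
Apex's profit: π_A = (268 - 2Q)q_A - (89q_A). Setting ∂π_A/∂q_A = 0: 179 - 4q_A - 2(q_Z + q_G) = 0.
Adding the 3 first-order conditions: 547 − 8Q = 0, so Q = 547/8.
Back-substituting: q_Z = (214 − 547/4)/2 = 309/8, q_G = (154 − 547/4)/2 = 69/8, q_A = (179 − 547/4)/2 = 169/8.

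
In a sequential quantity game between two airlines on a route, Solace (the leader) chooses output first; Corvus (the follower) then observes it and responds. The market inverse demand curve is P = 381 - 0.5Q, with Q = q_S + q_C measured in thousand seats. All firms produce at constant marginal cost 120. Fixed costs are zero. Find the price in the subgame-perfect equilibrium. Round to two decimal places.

The follower Corvus best-responds to any q_S: π_C = (381 - 0.5Q)q_C - 120q_C.
Follower FOC: 261 - (1/2)q_S - q_C = 0, so q_C(q_S) = (261 - (1/2)q_S).
The leader anticipates this reaction. Substituting into P = 381 - 0.5Q gives P = 501/2 - (1/4)q_S, so π_S = (501/2 - (1/4)q_S)q_S - 120q_S.
The leader's first-order condition 261/2 - (1/2)q_S = 0 yields q_S = 261.
Then q_C = (261 - (1/2)·261) = 261/2.
Total output Q = 783/2, so price P = 381 - (1/2)·(783/2) = 741/4.

185.25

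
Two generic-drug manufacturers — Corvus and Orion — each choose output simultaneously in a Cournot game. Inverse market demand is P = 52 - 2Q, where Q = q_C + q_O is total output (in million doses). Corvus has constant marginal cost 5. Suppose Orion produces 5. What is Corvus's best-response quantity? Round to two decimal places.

9.25

With the rival's output fixed at 5, Corvus's profit is π_C = (52 - 2·5 - 2q_C)q_C - (5q_C) = (42 - 2q_C)q_C - (5q_C).
∂π_C/∂q_C = 37 - 4q_C = 0, so q_C = 37/4.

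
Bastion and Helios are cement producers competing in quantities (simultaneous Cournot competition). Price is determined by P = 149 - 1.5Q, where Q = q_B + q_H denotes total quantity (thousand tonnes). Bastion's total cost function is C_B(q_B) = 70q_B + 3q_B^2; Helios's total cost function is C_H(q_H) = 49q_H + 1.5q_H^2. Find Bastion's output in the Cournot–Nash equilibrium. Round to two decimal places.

6.26

Bastion's profit: π_B = (149 - 1.5Q)q_B - (70q_B + 3q_B²). Setting ∂π_B/∂q_B = 0: 79 - 9q_B - (3/2)(q_H) = 0.
Helios's first-order condition: 100 - 6q_H - (3/2)(q_B) = 0.
Rearranging gives the reaction functions q_B = (79 - (3/2)q_H)/9 and q_H = (100 - (3/2)q_B)/6.
Solving the pair: q_B = 144/23, q_H = 1042/69.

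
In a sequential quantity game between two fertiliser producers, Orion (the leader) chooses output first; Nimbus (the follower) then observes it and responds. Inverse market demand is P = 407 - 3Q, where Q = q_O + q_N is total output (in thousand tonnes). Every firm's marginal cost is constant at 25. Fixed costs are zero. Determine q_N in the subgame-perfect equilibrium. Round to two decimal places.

The follower Nimbus best-responds to any q_O: π_N = (407 - 3Q)q_N - 25q_N.
Follower FOC: 382 - 3q_O - 6q_N = 0, so q_N(q_O) = (382 - 3q_O)/6.
The leader anticipates this reaction. Substituting into P = 407 - 3Q gives P = 216 - (3/2)q_O, so π_O = (216 - (3/2)q_O)q_O - 25q_O.
Leader FOC: 191 - 3q_O = 0, so q_O = 191/3.
Then q_N = (382 - 3·(191/3))/6 = 191/6.

31.83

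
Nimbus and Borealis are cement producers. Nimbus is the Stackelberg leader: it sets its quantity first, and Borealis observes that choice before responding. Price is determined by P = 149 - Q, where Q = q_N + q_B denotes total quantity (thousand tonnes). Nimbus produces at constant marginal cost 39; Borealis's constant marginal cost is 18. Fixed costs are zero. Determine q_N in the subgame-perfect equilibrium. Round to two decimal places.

44.50

Solve by backward induction. Given q_N, the follower Borealis maximises π_B = (149 - q_N - q_B)q_B - 18q_B.
Follower FOC: 131 - q_N - 2q_B = 0, so q_B(q_N) = (131 - q_N)/2.
Nimbus substitutes q_B(q_N) into its own profit: π_N = q_N(149 - q_N - (131 - q_N)/2) - 39q_N = (167/2 - (1/2)q_N)q_N - 39q_N.
The leader's first-order condition 89/2 - q_N = 0 yields q_N = 89/2.
Then q_B = (131 - 89/2)/2 = 173/4.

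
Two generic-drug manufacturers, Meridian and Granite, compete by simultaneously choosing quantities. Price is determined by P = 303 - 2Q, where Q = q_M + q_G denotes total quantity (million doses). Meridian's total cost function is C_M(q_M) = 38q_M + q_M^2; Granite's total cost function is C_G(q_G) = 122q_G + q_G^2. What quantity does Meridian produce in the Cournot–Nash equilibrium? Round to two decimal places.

Meridian's profit: π_M = (303 - 2Q)q_M - (38q_M + q_M²). Setting ∂π_M/∂q_M = 0: 265 - 6q_M - 2(q_G) = 0.
Granite's profit: π_G = (303 - 2Q)q_G - (122q_G + q_G²). Setting ∂π_G/∂q_G = 0: 181 - 6q_G - 2(q_M) = 0.
Rearranging gives the reaction functions q_M = (265 - 2q_G)/6 and q_G = (181 - 2q_M)/6.
Solving the pair: q_M = 307/8, q_G = 139/8.

38.38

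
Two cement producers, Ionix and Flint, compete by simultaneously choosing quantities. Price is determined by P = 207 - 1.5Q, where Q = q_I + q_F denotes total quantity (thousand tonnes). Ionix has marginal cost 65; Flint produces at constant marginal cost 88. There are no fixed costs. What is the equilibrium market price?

120

Ionix's profit: π_I = (207 - 1.5Q)q_I - (65q_I). Setting ∂π_I/∂q_I = 0: 142 - 3q_I - (3/2)(q_F) = 0.
Flint's first-order condition: 119 - 3q_F - (3/2)(q_I) = 0.
Best responses: q_I = (142 - (3/2)q_F)/3, q_F = (119 - (3/2)q_I)/3.
Solving the pair: q_I = 110/3, q_F = 64/3.
Total output Q = 58, so price P = 207 - (3/2)·58 = 120.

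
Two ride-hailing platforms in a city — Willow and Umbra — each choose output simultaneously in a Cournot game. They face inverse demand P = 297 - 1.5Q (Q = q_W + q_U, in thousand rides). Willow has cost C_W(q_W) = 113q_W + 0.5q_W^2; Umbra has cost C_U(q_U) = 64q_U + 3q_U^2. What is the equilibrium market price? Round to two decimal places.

Willow's profit: π_W = (297 - 1.5Q)q_W - (113q_W + (1/2)q_W²). Setting ∂π_W/∂q_W = 0: 184 - 4q_W - (3/2)(q_U) = 0.
Umbra's first-order condition: 233 - 9q_U - (3/2)(q_W) = 0.
Rearranging gives the reaction functions q_W = (184 - (3/2)q_U)/4 and q_U = (233 - (3/2)q_W)/9.
Solving the pair: q_W = 1742/45, q_U = 19.4370.
Total output Q = 1570/27, so price P = 297 - (3/2)·(1570/27) = 1888/9.

209.78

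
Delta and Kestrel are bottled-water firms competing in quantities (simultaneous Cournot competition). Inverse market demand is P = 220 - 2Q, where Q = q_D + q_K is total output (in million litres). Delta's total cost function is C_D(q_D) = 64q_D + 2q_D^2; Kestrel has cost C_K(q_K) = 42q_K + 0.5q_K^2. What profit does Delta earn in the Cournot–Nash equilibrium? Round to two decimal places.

Delta's profit: π_D = (220 - 2Q)q_D - (64q_D + 2q_D²). Setting ∂π_D/∂q_D = 0: 156 - 8q_D - 2(q_K) = 0.
Kestrel's first-order condition: 178 - 5q_K - 2(q_D) = 0.
Best responses: q_D = (156 - 2q_K)/8, q_K = (178 - 2q_D)/5.
Solving the pair: q_D = 106/9, q_K = 278/9.
Price P = 220 - 2·(128/3) = 404/3.
Delta's profit: (404/3)·(106/9) - 64·(106/9) - 2(106/9)² = 554.8642.

554.86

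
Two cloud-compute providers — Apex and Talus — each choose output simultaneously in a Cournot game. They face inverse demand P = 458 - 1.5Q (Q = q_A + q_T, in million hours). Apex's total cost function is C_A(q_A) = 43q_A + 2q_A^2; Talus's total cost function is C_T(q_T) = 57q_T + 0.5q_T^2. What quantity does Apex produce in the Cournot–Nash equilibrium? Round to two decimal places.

41.11

Apex's profit: π_A = (458 - 1.5Q)q_A - (43q_A + 2q_A²). Setting ∂π_A/∂q_A = 0: 415 - 7q_A - (3/2)(q_T) = 0.
Talus's first-order condition: 401 - 4q_T - (3/2)(q_A) = 0.
Best responses: q_A = (415 - (3/2)q_T)/7, q_T = (401 - (3/2)q_A)/4.
Solving the pair: q_A = 41.1068, q_T = 84.8350.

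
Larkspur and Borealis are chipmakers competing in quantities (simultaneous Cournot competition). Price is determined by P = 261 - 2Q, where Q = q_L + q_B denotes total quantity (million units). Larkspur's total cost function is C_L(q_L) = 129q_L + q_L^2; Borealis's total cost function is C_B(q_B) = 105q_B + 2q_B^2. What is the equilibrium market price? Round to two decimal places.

Larkspur's profit: π_L = (261 - 2Q)q_L - (129q_L + q_L²). Setting ∂π_L/∂q_L = 0: 132 - 6q_L - 2(q_B) = 0.
Borealis's profit: π_B = (261 - 2Q)q_B - (105q_B + 2q_B²). Setting ∂π_B/∂q_B = 0: 156 - 8q_B - 2(q_L) = 0.
So q_L = (132 - 2q_B)/6 and q_B = (156 - 2q_L)/8.
Substituting one into the other gives q_L = 186/11 and q_B = 168/11.
Total output Q = 354/11, so price P = 261 - 2·(354/11) = 196.6364.

196.64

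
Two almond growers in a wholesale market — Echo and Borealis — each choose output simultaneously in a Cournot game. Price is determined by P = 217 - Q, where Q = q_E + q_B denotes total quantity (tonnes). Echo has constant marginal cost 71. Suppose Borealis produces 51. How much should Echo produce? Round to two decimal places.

47.50

With the rival's output fixed at 51, Echo's profit is π_E = (217 - 51 - q_E)q_E - (71q_E) = (166 - q_E)q_E - (71q_E).
∂π_E/∂q_E = 95 - 2q_E = 0, so q_E = 95/2.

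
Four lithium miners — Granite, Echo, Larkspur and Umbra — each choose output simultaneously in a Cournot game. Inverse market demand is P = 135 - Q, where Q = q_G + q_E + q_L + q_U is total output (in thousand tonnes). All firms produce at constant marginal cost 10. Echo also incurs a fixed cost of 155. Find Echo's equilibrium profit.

470

A representative firm's profit is π_i = q_i(135 - Q) - 10q_i.
Setting ∂π_i/∂q_i = 0 with rivals' quantities fixed: 125 - 2q_i - Σ_{j≠i} q_j = 0.
By symmetry each firm produces the same amount; substituting Σ_{j≠i} q_j = 3q_i yields q_i = 125/5 = 25.
Price P = 135 - 100 = 35.
Echo's profit: (35 - 10)·25 - 155 = 470.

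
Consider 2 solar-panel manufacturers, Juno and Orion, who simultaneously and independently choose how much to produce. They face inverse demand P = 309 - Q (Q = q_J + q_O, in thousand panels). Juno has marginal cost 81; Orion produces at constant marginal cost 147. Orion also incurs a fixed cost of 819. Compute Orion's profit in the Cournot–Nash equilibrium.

Juno's profit: π_J = (309 - Q)q_J - (81q_J). Setting ∂π_J/∂q_J = 0: 228 - 2q_J - (q_O) = 0.
Orion's profit: π_O = (309 - Q)q_O - (147q_O). Setting ∂π_O/∂q_O = 0: 162 - 2q_O - (q_J) = 0.
So q_J = (228 - q_O)/2 and q_O = (162 - q_J)/2.
Solving the pair: q_J = 98, q_O = 32.
Price P = 309 - 130 = 179.
Orion's profit: (179 - 147)·32 - 819 = 205.

205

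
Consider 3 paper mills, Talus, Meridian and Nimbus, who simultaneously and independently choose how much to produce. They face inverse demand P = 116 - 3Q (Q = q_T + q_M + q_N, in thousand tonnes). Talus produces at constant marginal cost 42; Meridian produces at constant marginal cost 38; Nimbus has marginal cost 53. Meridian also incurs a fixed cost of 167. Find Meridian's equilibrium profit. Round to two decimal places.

29.02

Talus's profit: π_T = (116 - 3Q)q_T - (42q_T). Setting ∂π_T/∂q_T = 0: 74 - 6q_T - 3(q_M + q_N) = 0.
Meridian's first-order condition: 78 - 6q_M - 3(q_T + q_N) = 0.
Nimbus's first-order condition: 63 - 6q_N - 3(q_T + q_M) = 0.
Adding the 3 first-order conditions: 215 − 12Q = 0, so Q = 215/12.
Back-substituting: q_T = (74 − 215/4)/3 = 27/4, q_M = (78 − 215/4)/3 = 97/12, q_N = (63 − 215/4)/3 = 37/12.
Price P = 116 - 3·(215/12) = 249/4.
Meridian's profit: (249/4 - 38)·(97/12) - 167 = 1393/48.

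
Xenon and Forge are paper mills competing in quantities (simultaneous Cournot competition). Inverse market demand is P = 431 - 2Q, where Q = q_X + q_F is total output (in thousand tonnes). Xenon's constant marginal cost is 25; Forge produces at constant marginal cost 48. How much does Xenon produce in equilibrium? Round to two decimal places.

71.50

Xenon's profit: π_X = (431 - 2Q)q_X - (25q_X). Setting ∂π_X/∂q_X = 0: 406 - 4q_X - 2(q_F) = 0.
Forge's profit: π_F = (431 - 2Q)q_F - (48q_F). Setting ∂π_F/∂q_F = 0: 383 - 4q_F - 2(q_X) = 0.
Rearranging gives the reaction functions q_X = (406 - 2q_F)/4 and q_F = (383 - 2q_X)/4.
Substituting one into the other gives q_X = 143/2 and q_F = 60.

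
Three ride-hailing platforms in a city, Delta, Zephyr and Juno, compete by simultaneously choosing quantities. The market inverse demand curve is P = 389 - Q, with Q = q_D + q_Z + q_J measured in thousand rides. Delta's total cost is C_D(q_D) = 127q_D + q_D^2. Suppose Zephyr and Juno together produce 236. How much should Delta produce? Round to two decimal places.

6.50

With rivals' combined output fixed at 236, Delta's profit is π_D = (389 - 236 - q_D)q_D - (127q_D + q_D²) = (153 - q_D)q_D - (127q_D + q_D²).
∂π_D/∂q_D = 26 - 4q_D = 0, so q_D = 13/2.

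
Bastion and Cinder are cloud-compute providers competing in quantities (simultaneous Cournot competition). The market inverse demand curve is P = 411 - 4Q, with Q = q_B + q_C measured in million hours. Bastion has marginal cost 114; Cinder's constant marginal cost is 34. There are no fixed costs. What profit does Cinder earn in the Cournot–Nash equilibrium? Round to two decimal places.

Bastion's profit: π_B = (411 - 4Q)q_B - (114q_B). Setting ∂π_B/∂q_B = 0: 297 - 8q_B - 4(q_C) = 0.
Cinder's profit: π_C = (411 - 4Q)q_C - (34q_C). Setting ∂π_C/∂q_C = 0: 377 - 8q_C - 4(q_B) = 0.
So q_B = (297 - 4q_C)/8 and q_C = (377 - 4q_B)/8.
Substituting one into the other gives q_B = 217/12 and q_C = 457/12.
Price P = 411 - 4·(337/6) = 559/3.
Cinder's profit: (559/3 - 34)·(457/12) = 5801.3611.

5801.36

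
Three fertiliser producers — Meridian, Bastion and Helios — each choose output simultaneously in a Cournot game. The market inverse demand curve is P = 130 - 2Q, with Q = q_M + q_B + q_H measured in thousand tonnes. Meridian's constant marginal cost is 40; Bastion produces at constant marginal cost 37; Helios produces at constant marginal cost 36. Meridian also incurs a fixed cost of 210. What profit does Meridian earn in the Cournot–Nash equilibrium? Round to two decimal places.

Meridian's profit: π_M = (130 - 2Q)q_M - (40q_M). Setting ∂π_M/∂q_M = 0: 90 - 4q_M - 2(q_B + q_H) = 0.
Bastion's first-order condition: 93 - 4q_B - 2(q_M + q_H) = 0.
Helios's profit: π_H = (130 - 2Q)q_H - (36q_H). Setting ∂π_H/∂q_H = 0: 94 - 4q_H - 2(q_M + q_B) = 0.
Summing all 3 equations gives 277 − 8Q = 0, hence Q = 277/8.
Back-substituting: q_M = (90 − 277/4)/2 = 83/8, q_B = (93 − 277/4)/2 = 95/8, q_H = (94 − 277/4)/2 = 99/8.
Price P = 130 - 2·(277/8) = 243/4.
Meridian's profit: (243/4 - 40)·(83/8) - 210 = 169/32.

5.28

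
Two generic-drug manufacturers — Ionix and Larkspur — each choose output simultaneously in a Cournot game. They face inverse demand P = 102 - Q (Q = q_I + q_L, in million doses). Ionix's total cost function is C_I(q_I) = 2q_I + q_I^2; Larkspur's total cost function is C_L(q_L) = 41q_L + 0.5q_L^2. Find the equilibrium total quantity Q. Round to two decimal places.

34.82

Ionix's profit: π_I = (102 - Q)q_I - (2q_I + q_I²). Setting ∂π_I/∂q_I = 0: 100 - 4q_I - (q_L) = 0.
Larkspur's profit: π_L = (102 - Q)q_L - (41q_L + (1/2)q_L²). Setting ∂π_L/∂q_L = 0: 61 - 3q_L - (q_I) = 0.
Rearranging gives the reaction functions q_I = (100 - q_L)/4 and q_L = (61 - q_I)/3.
Substituting one into the other gives q_I = 239/11 and q_L = 144/11.
Total output Q = 239/11 + 144/11 = 383/11.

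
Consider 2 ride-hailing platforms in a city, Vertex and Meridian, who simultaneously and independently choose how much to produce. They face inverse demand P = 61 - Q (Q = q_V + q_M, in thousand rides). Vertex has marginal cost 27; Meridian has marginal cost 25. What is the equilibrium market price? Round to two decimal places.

37.67

Vertex's profit: π_V = (61 - Q)q_V - (27q_V). Setting ∂π_V/∂q_V = 0: 34 - 2q_V - (q_M) = 0.
Meridian's first-order condition: 36 - 2q_M - (q_V) = 0.
Best responses: q_V = (34 - q_M)/2, q_M = (36 - q_V)/2.
Solving the pair: q_V = 32/3, q_M = 38/3.
Total output Q = 70/3, so price P = 61 - 70/3 = 113/3.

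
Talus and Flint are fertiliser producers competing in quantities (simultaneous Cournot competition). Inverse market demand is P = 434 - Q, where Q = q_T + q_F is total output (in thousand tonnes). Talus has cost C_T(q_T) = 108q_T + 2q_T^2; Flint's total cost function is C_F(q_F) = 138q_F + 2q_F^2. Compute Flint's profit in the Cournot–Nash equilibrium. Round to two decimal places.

Talus's profit: π_T = (434 - Q)q_T - (108q_T + 2q_T²). Setting ∂π_T/∂q_T = 0: 326 - 6q_T - (q_F) = 0.
Flint's first-order condition: 296 - 6q_F - (q_T) = 0.
Best responses: q_T = (326 - q_F)/6, q_F = (296 - q_T)/6.
Solving the pair: q_T = 332/7, q_F = 290/7.
Price P = 434 - 622/7 = 345.1429.
Flint's profit: 345.1429·(290/7) - 138·(290/7) - 2(290/7)² = 5148.9796.

5148.98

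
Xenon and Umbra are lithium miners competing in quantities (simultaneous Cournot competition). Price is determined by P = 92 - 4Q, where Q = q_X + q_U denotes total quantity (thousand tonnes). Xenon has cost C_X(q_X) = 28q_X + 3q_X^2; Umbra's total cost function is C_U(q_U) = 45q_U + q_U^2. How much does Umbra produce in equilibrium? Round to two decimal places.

Xenon's profit: π_X = (92 - 4Q)q_X - (28q_X + 3q_X²). Setting ∂π_X/∂q_X = 0: 64 - 14q_X - 4(q_U) = 0.
Umbra's first-order condition: 47 - 10q_U - 4(q_X) = 0.
So q_X = (64 - 4q_U)/14 and q_U = (47 - 4q_X)/10.
Substituting one into the other gives q_X = 113/31 and q_U = 201/62.

3.24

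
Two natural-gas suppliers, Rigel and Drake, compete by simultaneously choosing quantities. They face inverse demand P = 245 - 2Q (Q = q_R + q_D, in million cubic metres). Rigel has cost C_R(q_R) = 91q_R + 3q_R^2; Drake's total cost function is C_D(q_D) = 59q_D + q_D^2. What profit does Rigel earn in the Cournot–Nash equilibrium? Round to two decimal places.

Rigel's profit: π_R = (245 - 2Q)q_R - (91q_R + 3q_R²). Setting ∂π_R/∂q_R = 0: 154 - 10q_R - 2(q_D) = 0.
Drake's profit: π_D = (245 - 2Q)q_D - (59q_D + q_D²). Setting ∂π_D/∂q_D = 0: 186 - 6q_D - 2(q_R) = 0.
So q_R = (154 - 2q_D)/10 and q_D = (186 - 2q_R)/6.
Substituting one into the other gives q_R = 69/7 and q_D = 194/7.
Price P = 245 - 2·(263/7) = 1189/7.
Rigel's profit: (1189/7)·(69/7) - 91·(69/7) - 3(69/7)² = 485.8163.

485.82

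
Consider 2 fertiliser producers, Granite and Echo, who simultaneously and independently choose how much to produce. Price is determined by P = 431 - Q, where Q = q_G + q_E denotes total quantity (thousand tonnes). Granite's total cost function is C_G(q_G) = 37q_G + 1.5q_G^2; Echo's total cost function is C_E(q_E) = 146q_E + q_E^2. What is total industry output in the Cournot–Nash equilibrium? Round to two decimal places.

Granite's profit: π_G = (431 - Q)q_G - (37q_G + (3/2)q_G²). Setting ∂π_G/∂q_G = 0: 394 - 5q_G - (q_E) = 0.
Echo's first-order condition: 285 - 4q_E - (q_G) = 0.
So q_G = (394 - q_E)/5 and q_E = (285 - q_G)/4.
Substituting one into the other gives q_G = 1291/19 and q_E = 1031/19.
Total output Q = 1291/19 + 1031/19 = 122.2105.

122.21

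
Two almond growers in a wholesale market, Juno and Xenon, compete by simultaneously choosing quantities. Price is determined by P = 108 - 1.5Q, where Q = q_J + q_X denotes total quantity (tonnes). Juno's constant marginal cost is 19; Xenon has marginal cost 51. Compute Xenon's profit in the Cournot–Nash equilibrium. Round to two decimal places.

46.30

Juno's profit: π_J = (108 - 1.5Q)q_J - (19q_J). Setting ∂π_J/∂q_J = 0: 89 - 3q_J - (3/2)(q_X) = 0.
Xenon's first-order condition: 57 - 3q_X - (3/2)(q_J) = 0.
Rearranging gives the reaction functions q_J = (89 - (3/2)q_X)/3 and q_X = (57 - (3/2)q_J)/3.
Substituting one into the other gives q_J = 242/9 and q_X = 50/9.
Price P = 108 - (3/2)·(292/9) = 178/3.
Xenon's profit: (178/3 - 51)·(50/9) = 1250/27.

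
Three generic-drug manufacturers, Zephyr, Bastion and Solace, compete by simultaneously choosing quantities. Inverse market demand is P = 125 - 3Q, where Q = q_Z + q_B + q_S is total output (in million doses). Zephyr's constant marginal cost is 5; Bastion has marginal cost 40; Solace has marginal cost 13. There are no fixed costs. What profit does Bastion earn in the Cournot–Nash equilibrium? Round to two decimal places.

Zephyr's profit: π_Z = (125 - 3Q)q_Z - (5q_Z). Setting ∂π_Z/∂q_Z = 0: 120 - 6q_Z - 3(q_B + q_S) = 0.
Bastion's first-order condition: 85 - 6q_B - 3(q_Z + q_S) = 0.
Solace's profit: π_S = (125 - 3Q)q_S - (13q_S). Setting ∂π_S/∂q_S = 0: 112 - 6q_S - 3(q_Z + q_B) = 0.
Summing all 3 equations gives 317 − 12Q = 0, hence Q = 317/12.
Back-substituting: q_Z = (120 − 317/4)/3 = 163/12, q_B = (85 − 317/4)/3 = 23/12, q_S = (112 − 317/4)/3 = 131/12.
Price P = 125 - 3·(317/12) = 183/4.
Bastion's profit: (183/4 - 40)·(23/12) = 529/48.

11.02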